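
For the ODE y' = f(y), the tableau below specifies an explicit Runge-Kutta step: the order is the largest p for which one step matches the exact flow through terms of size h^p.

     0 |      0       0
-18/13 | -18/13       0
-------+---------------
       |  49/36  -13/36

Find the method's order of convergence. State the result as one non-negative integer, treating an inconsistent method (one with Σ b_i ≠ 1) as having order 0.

b = (49/36, -13/36)
c = (0, -18/13)
Σ b_i: 49/36·1 + (-13/36)·1 = 1 ✓
b·c: (-13/36)·(-18/13) = 1/2 ✓; 2 stages ⇒ order 2.

2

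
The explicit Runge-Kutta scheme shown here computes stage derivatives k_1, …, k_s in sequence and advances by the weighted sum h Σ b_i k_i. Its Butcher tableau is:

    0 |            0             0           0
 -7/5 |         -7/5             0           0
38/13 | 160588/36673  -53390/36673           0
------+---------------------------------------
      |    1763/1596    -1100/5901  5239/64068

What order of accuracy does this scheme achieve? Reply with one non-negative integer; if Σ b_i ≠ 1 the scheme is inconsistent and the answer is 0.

3

b = (1763/1596, -1100/5901, 5239/64068)
c = (0, -7/5, 38/13)
Ac = (0, 0, 10678/5239)
Σ b_i: 1763/1596·1 + (-1100/5901)·1 + 5239/64068·1 = 1 ✓
b·c: (-1100/5901)·(-7/5) + 5239/64068·38/13 = 1/2 ✓
b·c²: (-1100/5901)·49/25 + 5239/64068·1444/169 = 1/3 ✓
b·Ac: 5239/64068·10678/5239 = 1/6 ✓; 3 stages ⇒ order 3.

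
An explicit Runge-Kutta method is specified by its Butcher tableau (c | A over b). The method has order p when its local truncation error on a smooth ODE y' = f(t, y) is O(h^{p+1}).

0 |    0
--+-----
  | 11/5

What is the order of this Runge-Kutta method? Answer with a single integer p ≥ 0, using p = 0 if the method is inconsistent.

0

b = (11/5)
c = (0)
Σ b_i: 11/5·1 = 11/5 ≠ 1 ⇒ order 0.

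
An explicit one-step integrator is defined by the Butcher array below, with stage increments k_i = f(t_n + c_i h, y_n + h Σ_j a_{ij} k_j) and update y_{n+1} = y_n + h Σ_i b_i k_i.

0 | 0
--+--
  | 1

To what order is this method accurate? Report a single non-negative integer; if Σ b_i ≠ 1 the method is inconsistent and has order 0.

1

b = (1)
c = (0)
Σ b_i: 1·1 = 1 ✓; 1 stage ⇒ order 1.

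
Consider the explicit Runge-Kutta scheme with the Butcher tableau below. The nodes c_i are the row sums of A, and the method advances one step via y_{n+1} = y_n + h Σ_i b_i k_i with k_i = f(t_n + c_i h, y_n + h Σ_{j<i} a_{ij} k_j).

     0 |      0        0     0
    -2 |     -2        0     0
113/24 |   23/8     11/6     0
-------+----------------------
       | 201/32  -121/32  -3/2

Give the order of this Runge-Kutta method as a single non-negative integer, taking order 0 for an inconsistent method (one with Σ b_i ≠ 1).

2

b = (201/32, -121/32, -3/2)
c = (0, -2, 113/24)
Ac = (0, 0, -11/3)
Σ b_i: 201/32·1 + (-121/32)·1 + (-3/2)·1 = 1 ✓
b·c: (-121/32)·(-2) + (-3/2)·113/24 = 1/2 ✓
b·c²: (-121/32)·4 + (-3/2)·12769/576 = -18577/384 ≠ 1/3 ⇒ order 2.
b·Ac: (-3/2)·(-11/3) = 11/2 ≠ 1/6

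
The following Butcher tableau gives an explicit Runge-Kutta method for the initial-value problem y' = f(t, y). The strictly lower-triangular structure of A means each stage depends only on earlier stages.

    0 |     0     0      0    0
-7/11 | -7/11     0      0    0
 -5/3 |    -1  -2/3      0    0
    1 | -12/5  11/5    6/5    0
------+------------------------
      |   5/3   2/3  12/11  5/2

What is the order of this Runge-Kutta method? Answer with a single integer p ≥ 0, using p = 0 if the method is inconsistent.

b = (5/3, 2/3, 12/11, 5/2)
c = (0, -7/11, -5/3, 1)
Ac = (0, 0, 14/33, -17/5)
Σ b_i: 5/3·1 + 2/3·1 + 12/11·1 + 5/2·1 = 391/66 ≠ 1 ⇒ order 0.

0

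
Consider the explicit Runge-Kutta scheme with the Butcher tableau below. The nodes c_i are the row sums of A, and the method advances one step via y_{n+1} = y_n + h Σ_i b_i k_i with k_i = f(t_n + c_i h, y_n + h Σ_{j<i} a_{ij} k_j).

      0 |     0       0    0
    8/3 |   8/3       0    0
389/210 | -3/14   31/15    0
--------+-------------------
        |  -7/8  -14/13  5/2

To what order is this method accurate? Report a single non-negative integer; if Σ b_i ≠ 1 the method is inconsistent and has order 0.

b = (-7/8, -14/13, 5/2)
c = (0, 8/3, 389/210)
Ac = (0, 0, 248/45)
Σ b_i: (-7/8)·1 + (-14/13)·1 + 5/2·1 = 57/104 ≠ 1 ⇒ order 0.

0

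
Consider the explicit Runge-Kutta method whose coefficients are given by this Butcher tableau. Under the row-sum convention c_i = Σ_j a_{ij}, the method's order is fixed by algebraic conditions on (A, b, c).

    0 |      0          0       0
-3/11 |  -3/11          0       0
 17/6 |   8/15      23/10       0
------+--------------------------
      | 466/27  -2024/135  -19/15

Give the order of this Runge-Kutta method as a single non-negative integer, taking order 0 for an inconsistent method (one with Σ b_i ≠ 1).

b = (466/27, -2024/135, -19/15)
c = (0, -3/11, 17/6)
Ac = (0, 0, -69/110)
Σ b_i: 466/27·1 + (-2024/135)·1 + (-19/15)·1 = 1 ✓
b·c: (-2024/135)·(-3/11) + (-19/15)·17/6 = 1/2 ✓
b·c²: (-2024/135)·9/121 + (-19/15)·289/36 = -13405/1188 ≠ 1/3 ⇒ order 2.
b·Ac: (-19/15)·(-69/110) = 437/550 ≠ 1/6

2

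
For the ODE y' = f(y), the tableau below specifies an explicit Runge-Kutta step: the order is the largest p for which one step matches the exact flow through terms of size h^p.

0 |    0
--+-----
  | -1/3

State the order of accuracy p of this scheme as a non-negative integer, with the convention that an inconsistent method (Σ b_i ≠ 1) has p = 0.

b = (-1/3)
c = (0)
Σ b_i: (-1/3)·1 = -1/3 ≠ 1 ⇒ order 0.

0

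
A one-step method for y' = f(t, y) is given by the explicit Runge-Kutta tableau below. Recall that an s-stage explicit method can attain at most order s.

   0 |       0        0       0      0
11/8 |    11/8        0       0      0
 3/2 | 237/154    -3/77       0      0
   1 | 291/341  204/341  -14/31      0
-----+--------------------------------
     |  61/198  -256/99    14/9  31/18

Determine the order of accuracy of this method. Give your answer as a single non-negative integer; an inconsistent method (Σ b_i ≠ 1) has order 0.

b = (61/198, -256/99, 14/9, 31/18)
c = (0, 11/8, 3/2, 1)
Ac = (0, 0, -3/56, 9/62)
Σ b_i: 61/198·1 + (-256/99)·1 + 14/9·1 + 31/18·1 = 1 ✓
b·c: (-256/99)·11/8 + 14/9·3/2 + 31/18·1 = 1/2 ✓
b·c²: (-256/99)·121/64 + 14/9·9/4 + 31/18·1 = 1/3 ✓
b·Ac: 14/9·(-3/56) + 31/18·9/62 = 1/6 ✓
b·c³: (-256/99)·1331/512 + 14/9·27/8 + 31/18·1 = 1/4 ✓
b·(c∘Ac): 14/9·(-9/112) + 31/18·9/62 = 1/8 ✓
b·Ac²: 14/9·(-33/448) + 31/18·57/496 = 1/12 ✓
b·A²c: 31/18·3/124 = 1/24 ✓; 4 stages ⇒ order 4.

4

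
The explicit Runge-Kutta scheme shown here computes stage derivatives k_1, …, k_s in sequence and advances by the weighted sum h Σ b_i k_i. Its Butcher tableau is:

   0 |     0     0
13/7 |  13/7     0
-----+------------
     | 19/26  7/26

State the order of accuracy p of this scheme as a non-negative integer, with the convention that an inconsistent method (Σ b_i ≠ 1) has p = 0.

b = (19/26, 7/26)
c = (0, 13/7)
Σ b_i: 19/26·1 + 7/26·1 = 1 ✓
b·c: 7/26·13/7 = 1/2 ✓; 2 stages ⇒ order 2.

2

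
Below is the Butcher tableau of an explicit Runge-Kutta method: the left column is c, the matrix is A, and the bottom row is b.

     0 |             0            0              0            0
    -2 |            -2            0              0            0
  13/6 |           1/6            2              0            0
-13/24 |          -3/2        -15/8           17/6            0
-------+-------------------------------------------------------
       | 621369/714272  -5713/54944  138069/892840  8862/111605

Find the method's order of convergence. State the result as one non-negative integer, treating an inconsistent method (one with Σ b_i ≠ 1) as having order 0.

b = (621369/714272, -5713/54944, 138069/892840, 8862/111605)
c = (0, -2, 13/6, -13/24)
Ac = (0, 0, -4, 89/9)
Σ b_i: 621369/714272·1 + (-5713/54944)·1 + 138069/892840·1 + 8862/111605·1 = 1 ✓
b·c: (-5713/54944)·(-2) + 138069/892840·13/6 + 8862/111605·(-13/24) = 1/2 ✓
b·c²: (-5713/54944)·4 + 138069/892840·169/36 + 8862/111605·169/576 = 1/3 ✓
b·Ac: 138069/892840·(-4) + 8862/111605·89/9 = 1/6 ✓
b·c³: (-5713/54944)·(-8) + 138069/892840·2197/216 + 8862/111605·(-2197/13824) = 9463075/3955968 ≠ 1/4 ⇒ order 3.
b·(c∘Ac): 138069/892840·(-26/3) + 8862/111605·(-1157/216) = -27283/15453 ≠ 1/8
b·Ac²: 138069/892840·8 + 8862/111605·1253/216 = 6173/3636 ≠ 1/12
b·A²c: 8862/111605·(-34/3) = -5908/6565 ≠ 1/24

3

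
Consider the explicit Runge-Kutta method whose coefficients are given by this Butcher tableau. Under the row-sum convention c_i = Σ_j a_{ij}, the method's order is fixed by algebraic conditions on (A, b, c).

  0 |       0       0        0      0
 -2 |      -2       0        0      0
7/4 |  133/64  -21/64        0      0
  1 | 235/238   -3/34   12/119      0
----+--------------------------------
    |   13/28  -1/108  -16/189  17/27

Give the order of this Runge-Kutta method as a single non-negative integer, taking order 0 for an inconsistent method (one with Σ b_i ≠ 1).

4

b = (13/28, -1/108, -16/189, 17/27)
c = (0, -2, 7/4, 1)
Ac = (0, 0, 21/32, 6/17)
Σ b_i: 13/28·1 + (-1/108)·1 + (-16/189)·1 + 17/27·1 = 1 ✓
b·c: (-1/108)·(-2) + (-16/189)·7/4 + 17/27·1 = 1/2 ✓
b·c²: (-1/108)·4 + (-16/189)·49/16 + 17/27·1 = 1/3 ✓
b·Ac: (-16/189)·21/32 + 17/27·6/17 = 1/6 ✓
b·c³: (-1/108)·(-8) + (-16/189)·343/64 + 17/27·1 = 1/4 ✓
b·(c∘Ac): (-16/189)·147/128 + 17/27·6/17 = 1/8 ✓
b·Ac²: (-16/189)·(-21/16) + 17/27·(-3/68) = 1/12 ✓
b·A²c: 17/27·9/136 = 1/24 ✓; 4 stages ⇒ order 4.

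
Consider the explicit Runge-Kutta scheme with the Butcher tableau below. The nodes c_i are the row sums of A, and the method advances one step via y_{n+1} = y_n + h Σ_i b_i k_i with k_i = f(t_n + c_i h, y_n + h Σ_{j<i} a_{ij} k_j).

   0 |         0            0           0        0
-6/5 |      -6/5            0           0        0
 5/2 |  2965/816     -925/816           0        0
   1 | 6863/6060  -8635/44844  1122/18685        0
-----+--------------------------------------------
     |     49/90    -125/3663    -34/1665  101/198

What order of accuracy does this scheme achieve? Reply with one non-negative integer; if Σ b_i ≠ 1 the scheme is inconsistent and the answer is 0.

4

b = (49/90, -125/3663, -34/1665, 101/198)
c = (0, -6/5, 5/2, 1)
Ac = (0, 0, 185/136, 77/202)
Σ b_i: 49/90·1 + (-125/3663)·1 + (-34/1665)·1 + 101/198·1 = 1 ✓
b·c: (-125/3663)·(-6/5) + (-34/1665)·5/2 + 101/198·1 = 1/2 ✓
b·c²: (-125/3663)·36/25 + (-34/1665)·25/4 + 101/198·1 = 1/3 ✓
b·Ac: (-34/1665)·185/136 + 101/198·77/202 = 1/6 ✓
b·c³: (-125/3663)·(-216/125) + (-34/1665)·125/8 + 101/198·1 = 1/4 ✓
b·(c∘Ac): (-34/1665)·925/272 + 101/198·77/202 = 1/8 ✓
b·Ac²: (-34/1665)·(-111/68) + 101/198·99/1010 = 1/12 ✓
b·A²c: 101/198·33/404 = 1/24 ✓; 4 stages ⇒ order 4.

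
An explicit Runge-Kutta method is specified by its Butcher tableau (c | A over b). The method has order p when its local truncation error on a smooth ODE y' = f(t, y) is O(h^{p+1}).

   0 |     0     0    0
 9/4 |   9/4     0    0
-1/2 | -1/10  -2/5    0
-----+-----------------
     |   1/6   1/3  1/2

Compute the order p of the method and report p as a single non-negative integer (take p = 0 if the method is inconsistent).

2

b = (1/6, 1/3, 1/2)
c = (0, 9/4, -1/2)
Ac = (0, 0, -9/10)
Σ b_i: 1/6·1 + 1/3·1 + 1/2·1 = 1 ✓
b·c: 1/3·9/4 + 1/2·(-1/2) = 1/2 ✓
b·c²: 1/3·81/16 + 1/2·1/4 = 29/16 ≠ 1/3 ⇒ order 2.
b·Ac: 1/2·(-9/10) = -9/20 ≠ 1/6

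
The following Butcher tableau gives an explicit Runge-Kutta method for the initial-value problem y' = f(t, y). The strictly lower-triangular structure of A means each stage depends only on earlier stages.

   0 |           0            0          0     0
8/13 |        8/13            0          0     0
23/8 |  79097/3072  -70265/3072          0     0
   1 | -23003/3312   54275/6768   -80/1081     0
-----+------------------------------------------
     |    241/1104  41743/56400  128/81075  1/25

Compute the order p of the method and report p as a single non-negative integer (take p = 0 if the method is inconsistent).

b = (241/1104, 41743/56400, 128/81075, 1/25)
c = (0, 8/13, 23/8, 1)
Ac = (0, 0, -5405/384, 85/18)
Σ b_i: 241/1104·1 + 41743/56400·1 + 128/81075·1 + 1/25·1 = 1 ✓
b·c: 41743/56400·8/13 + 128/81075·23/8 + 1/25·1 = 1/2 ✓
b·c²: 41743/56400·64/169 + 128/81075·529/64 + 1/25·1 = 1/3 ✓
b·Ac: 128/81075·(-5405/384) + 1/25·85/18 = 1/6 ✓
b·c³: 41743/56400·512/2197 + 128/81075·12167/512 + 1/25·1 = 1/4 ✓
b·(c∘Ac): 128/81075·(-124315/3072) + 1/25·85/18 = 1/8 ✓
b·Ac²: 128/81075·(-5405/624) + 1/25·1135/468 = 1/12 ✓
b·A²c: 1/25·25/24 = 1/24 ✓; 4 stages ⇒ order 4.

4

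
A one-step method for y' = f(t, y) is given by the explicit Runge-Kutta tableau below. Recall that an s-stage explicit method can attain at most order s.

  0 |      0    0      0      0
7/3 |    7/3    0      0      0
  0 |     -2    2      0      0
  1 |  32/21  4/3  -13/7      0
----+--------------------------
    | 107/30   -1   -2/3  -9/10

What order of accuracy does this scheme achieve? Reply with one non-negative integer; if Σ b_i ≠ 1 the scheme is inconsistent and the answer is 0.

1

b = (107/30, -1, -2/3, -9/10)
c = (0, 7/3, 0, 1)
Ac = (0, 0, 14/3, 28/9)
Σ b_i: 107/30·1 + (-1)·1 + (-2/3)·1 + (-9/10)·1 = 1 ✓
b·c: (-1)·7/3 + (-9/10)·1 = -97/30 ≠ 1/2 ⇒ order 1.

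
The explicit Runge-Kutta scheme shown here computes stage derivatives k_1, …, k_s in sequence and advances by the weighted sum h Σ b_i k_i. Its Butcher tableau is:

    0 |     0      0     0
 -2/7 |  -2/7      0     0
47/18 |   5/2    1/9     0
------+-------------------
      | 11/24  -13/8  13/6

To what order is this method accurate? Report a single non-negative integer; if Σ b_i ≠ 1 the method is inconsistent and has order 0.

b = (11/24, -13/8, 13/6)
c = (0, -2/7, 47/18)
Ac = (0, 0, -2/63)
Σ b_i: 11/24·1 + (-13/8)·1 + 13/6·1 = 1 ✓
b·c: (-13/8)·(-2/7) + 13/6·47/18 = 1157/189 ≠ 1/2 ⇒ order 1.

1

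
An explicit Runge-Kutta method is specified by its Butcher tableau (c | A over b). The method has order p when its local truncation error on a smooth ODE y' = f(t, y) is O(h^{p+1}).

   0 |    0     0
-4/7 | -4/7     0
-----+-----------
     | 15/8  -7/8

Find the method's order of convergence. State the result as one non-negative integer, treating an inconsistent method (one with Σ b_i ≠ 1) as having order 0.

2

b = (15/8, -7/8)
c = (0, -4/7)
Σ b_i: 15/8·1 + (-7/8)·1 = 1 ✓
b·c: (-7/8)·(-4/7) = 1/2 ✓; 2 stages ⇒ order 2.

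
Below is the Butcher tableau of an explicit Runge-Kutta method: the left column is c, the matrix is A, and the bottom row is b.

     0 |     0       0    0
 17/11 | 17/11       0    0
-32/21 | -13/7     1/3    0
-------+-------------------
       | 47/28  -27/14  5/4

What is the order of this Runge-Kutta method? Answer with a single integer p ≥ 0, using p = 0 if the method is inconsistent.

1

b = (47/28, -27/14, 5/4)
c = (0, 17/11, -32/21)
Ac = (0, 0, 17/33)
Σ b_i: 47/28·1 + (-27/14)·1 + 5/4·1 = 1 ✓
b·c: (-27/14)·17/11 + 5/4·(-32/21) = -2257/462 ≠ 1/2 ⇒ order 1.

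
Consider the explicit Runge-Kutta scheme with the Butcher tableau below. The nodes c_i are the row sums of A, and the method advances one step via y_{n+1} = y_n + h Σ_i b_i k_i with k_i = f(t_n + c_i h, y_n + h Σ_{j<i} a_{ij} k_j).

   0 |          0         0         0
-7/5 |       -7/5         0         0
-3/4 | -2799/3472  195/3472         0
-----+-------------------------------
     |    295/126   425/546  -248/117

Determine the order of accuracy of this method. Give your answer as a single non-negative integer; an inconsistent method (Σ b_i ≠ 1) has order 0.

3

b = (295/126, 425/546, -248/117)
c = (0, -7/5, -3/4)
Ac = (0, 0, -39/496)
Σ b_i: 295/126·1 + 425/546·1 + (-248/117)·1 = 1 ✓
b·c: 425/546·(-7/5) + (-248/117)·(-3/4) = 1/2 ✓
b·c²: 425/546·49/25 + (-248/117)·9/16 = 1/3 ✓
b·Ac: (-248/117)·(-39/496) = 1/6 ✓; 3 stages ⇒ order 3.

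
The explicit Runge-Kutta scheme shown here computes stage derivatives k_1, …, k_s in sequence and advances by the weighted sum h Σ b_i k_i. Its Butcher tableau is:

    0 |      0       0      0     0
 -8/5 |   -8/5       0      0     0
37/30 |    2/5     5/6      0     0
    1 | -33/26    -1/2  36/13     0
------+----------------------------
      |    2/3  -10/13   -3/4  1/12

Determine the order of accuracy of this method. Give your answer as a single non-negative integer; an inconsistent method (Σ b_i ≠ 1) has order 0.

b = (2/3, -10/13, -3/4, 1/12)
c = (0, -8/5, 37/30, 1)
Ac = (0, 0, -4/3, 274/65)
Σ b_i: 2/3·1 + (-10/13)·1 + (-3/4)·1 + 1/12·1 = -10/13 ≠ 1 ⇒ order 0.

0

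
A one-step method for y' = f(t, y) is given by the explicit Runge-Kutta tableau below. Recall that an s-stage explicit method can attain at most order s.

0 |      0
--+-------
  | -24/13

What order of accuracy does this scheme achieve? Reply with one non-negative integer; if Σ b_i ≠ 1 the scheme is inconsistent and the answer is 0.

b = (-24/13)
c = (0)
Σ b_i: (-24/13)·1 = -24/13 ≠ 1 ⇒ order 0.

0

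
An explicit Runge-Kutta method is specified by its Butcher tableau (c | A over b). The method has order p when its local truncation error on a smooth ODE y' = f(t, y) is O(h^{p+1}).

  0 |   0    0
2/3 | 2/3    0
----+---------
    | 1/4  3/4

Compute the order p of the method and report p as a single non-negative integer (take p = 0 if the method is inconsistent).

2

b = (1/4, 3/4)
c = (0, 2/3)
Σ b_i: 1/4·1 + 3/4·1 = 1 ✓
b·c: 3/4·2/3 = 1/2 ✓; 2 stages ⇒ order 2.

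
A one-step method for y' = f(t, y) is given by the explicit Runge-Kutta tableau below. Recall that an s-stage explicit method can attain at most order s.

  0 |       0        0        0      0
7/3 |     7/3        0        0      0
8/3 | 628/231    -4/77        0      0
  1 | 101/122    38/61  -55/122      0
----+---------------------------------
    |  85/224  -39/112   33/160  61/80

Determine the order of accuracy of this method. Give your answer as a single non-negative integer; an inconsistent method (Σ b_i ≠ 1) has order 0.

4

b = (85/224, -39/112, 33/160, 61/80)
c = (0, 7/3, 8/3, 1)
Ac = (0, 0, -4/33, 46/183)
Σ b_i: 85/224·1 + (-39/112)·1 + 33/160·1 + 61/80·1 = 1 ✓
b·c: (-39/112)·7/3 + 33/160·8/3 + 61/80·1 = 1/2 ✓
b·c²: (-39/112)·49/9 + 33/160·64/9 + 61/80·1 = 1/3 ✓
b·Ac: 33/160·(-4/33) + 61/80·46/183 = 1/6 ✓
b·c³: (-39/112)·343/27 + 33/160·512/27 + 61/80·1 = 1/4 ✓
b·(c∘Ac): 33/160·(-32/99) + 61/80·46/183 = 1/8 ✓
b·Ac²: 33/160·(-28/99) + 61/80·34/183 = 1/12 ✓
b·A²c: 61/80·10/183 = 1/24 ✓; 4 stages ⇒ order 4.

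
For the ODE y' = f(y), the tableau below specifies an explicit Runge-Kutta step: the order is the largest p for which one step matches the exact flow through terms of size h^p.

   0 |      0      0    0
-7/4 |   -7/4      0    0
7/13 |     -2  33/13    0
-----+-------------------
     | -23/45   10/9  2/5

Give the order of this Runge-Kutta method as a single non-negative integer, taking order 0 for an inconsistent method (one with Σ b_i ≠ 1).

b = (-23/45, 10/9, 2/5)
c = (0, -7/4, 7/13)
Ac = (0, 0, -231/52)
Σ b_i: (-23/45)·1 + 10/9·1 + 2/5·1 = 1 ✓
b·c: 10/9·(-7/4) + 2/5·7/13 = -2023/1170 ≠ 1/2 ⇒ order 1.

1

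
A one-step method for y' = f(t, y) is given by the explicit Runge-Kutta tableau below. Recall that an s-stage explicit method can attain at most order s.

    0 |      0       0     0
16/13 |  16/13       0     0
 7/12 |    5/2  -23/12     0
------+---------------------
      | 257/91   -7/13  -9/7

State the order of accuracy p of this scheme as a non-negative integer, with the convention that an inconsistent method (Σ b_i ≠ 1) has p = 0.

1

b = (257/91, -7/13, -9/7)
c = (0, 16/13, 7/12)
Ac = (0, 0, -92/39)
Σ b_i: 257/91·1 + (-7/13)·1 + (-9/7)·1 = 1 ✓
b·c: (-7/13)·16/13 + (-9/7)·7/12 = -955/676 ≠ 1/2 ⇒ order 1.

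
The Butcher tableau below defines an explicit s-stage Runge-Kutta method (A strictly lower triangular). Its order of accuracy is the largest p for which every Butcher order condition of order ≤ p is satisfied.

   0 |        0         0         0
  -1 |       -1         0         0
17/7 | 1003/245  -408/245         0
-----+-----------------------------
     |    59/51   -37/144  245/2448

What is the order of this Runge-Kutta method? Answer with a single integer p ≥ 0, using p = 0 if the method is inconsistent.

3

b = (59/51, -37/144, 245/2448)
c = (0, -1, 17/7)
Ac = (0, 0, 408/245)
Σ b_i: 59/51·1 + (-37/144)·1 + 245/2448·1 = 1 ✓
b·c: (-37/144)·(-1) + 245/2448·17/7 = 1/2 ✓
b·c²: (-37/144)·1 + 245/2448·289/49 = 1/3 ✓
b·Ac: 245/2448·408/245 = 1/6 ✓; 3 stages ⇒ order 3.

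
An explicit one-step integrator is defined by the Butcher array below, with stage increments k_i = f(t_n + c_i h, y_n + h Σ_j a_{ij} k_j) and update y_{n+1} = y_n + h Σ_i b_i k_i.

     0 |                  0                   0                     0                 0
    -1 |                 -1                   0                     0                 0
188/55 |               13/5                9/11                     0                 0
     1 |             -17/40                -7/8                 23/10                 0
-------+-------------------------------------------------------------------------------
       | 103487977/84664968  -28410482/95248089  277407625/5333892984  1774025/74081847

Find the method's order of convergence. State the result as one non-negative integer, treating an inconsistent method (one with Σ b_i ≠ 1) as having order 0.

b = (103487977/84664968, -28410482/95248089, 277407625/5333892984, 1774025/74081847)
c = (0, -1, 188/55, 1)
Ac = (0, 0, -9/11, 19221/2200)
Σ b_i: 103487977/84664968·1 + (-28410482/95248089)·1 + 277407625/5333892984·1 + 1774025/74081847·1 = 1 ✓
b·c: (-28410482/95248089)·(-1) + 277407625/5333892984·188/55 + 1774025/74081847·1 = 1/2 ✓
b·c²: (-28410482/95248089)·1 + 277407625/5333892984·35344/3025 + 1774025/74081847·1 = 1/3 ✓
b·Ac: 277407625/5333892984·(-9/11) + 1774025/74081847·19221/2200 = 1/6 ✓
b·c³: (-28410482/95248089)·(-1) + 277407625/5333892984·6644672/166375 + 1774025/74081847·1 = 93105697/38804777 ≠ 1/4 ⇒ order 3.
b·(c∘Ac): 277407625/5333892984·(-1692/605) + 1774025/74081847·19221/2200 = 5398853/84664968 ≠ 1/8
b·Ac²: 277407625/5333892984·9/11 + 1774025/74081847·3145773/121000 = 5420104937/8149003170 ≠ 1/12
b·A²c: 1774025/74081847·(-207/110) = -2225595/49387898 ≠ 1/24

3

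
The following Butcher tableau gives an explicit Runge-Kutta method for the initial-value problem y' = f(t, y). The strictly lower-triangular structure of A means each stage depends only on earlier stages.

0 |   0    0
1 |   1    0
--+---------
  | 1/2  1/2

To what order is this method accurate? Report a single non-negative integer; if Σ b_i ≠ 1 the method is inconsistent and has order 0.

2

b = (1/2, 1/2)
c = (0, 1)
Σ b_i: 1/2·1 + 1/2·1 = 1 ✓
b·c: 1/2·1 = 1/2 ✓; 2 stages ⇒ order 2.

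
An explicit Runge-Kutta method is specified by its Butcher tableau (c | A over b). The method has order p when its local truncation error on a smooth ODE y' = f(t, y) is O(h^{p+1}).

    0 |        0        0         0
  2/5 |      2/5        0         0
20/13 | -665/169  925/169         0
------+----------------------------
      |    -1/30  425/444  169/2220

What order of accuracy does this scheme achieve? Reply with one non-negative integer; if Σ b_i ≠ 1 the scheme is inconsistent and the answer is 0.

3

b = (-1/30, 425/444, 169/2220)
c = (0, 2/5, 20/13)
Ac = (0, 0, 370/169)
Σ b_i: (-1/30)·1 + 425/444·1 + 169/2220·1 = 1 ✓
b·c: 425/444·2/5 + 169/2220·20/13 = 1/2 ✓
b·c²: 425/444·4/25 + 169/2220·400/169 = 1/3 ✓
b·Ac: 169/2220·370/169 = 1/6 ✓; 3 stages ⇒ order 3.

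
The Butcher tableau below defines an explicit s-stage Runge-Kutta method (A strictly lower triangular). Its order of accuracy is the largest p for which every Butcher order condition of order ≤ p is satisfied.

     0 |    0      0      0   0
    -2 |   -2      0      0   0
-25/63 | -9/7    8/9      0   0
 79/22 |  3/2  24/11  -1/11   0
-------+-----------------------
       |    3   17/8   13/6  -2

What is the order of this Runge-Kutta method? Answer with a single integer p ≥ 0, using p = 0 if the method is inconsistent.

0

b = (3, 17/8, 13/6, -2)
c = (0, -2, -25/63, 79/22)
Ac = (0, 0, -16/9, -2999/693)
Σ b_i: 3·1 + 17/8·1 + 13/6·1 + (-2)·1 = 127/24 ≠ 1 ⇒ order 0.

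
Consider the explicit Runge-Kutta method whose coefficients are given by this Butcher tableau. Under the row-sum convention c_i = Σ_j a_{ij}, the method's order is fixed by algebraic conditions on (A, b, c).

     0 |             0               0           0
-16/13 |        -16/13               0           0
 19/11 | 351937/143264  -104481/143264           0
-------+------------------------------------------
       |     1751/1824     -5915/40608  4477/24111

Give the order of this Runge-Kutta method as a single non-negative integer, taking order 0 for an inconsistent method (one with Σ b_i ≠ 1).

3

b = (1751/1824, -5915/40608, 4477/24111)
c = (0, -16/13, 19/11)
Ac = (0, 0, 8037/8954)
Σ b_i: 1751/1824·1 + (-5915/40608)·1 + 4477/24111·1 = 1 ✓
b·c: (-5915/40608)·(-16/13) + 4477/24111·19/11 = 1/2 ✓
b·c²: (-5915/40608)·256/169 + 4477/24111·361/121 = 1/3 ✓
b·Ac: 4477/24111·8037/8954 = 1/6 ✓; 3 stages ⇒ order 3.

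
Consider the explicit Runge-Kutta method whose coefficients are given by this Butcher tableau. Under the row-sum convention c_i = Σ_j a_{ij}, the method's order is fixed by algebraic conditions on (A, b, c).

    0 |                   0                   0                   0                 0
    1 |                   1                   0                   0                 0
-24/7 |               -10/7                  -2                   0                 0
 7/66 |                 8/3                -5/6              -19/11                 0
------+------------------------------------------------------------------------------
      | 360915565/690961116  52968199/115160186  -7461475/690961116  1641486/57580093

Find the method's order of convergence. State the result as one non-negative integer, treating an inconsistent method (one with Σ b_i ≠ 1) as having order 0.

b = (360915565/690961116, 52968199/115160186, -7461475/690961116, 1641486/57580093)
c = (0, 1, -24/7, 7/66)
Ac = (0, 0, -2, 2351/462)
Σ b_i: 360915565/690961116·1 + 52968199/115160186·1 + (-7461475/690961116)·1 + 1641486/57580093·1 = 1 ✓
b·c: 52968199/115160186·1 + (-7461475/690961116)·(-24/7) + 1641486/57580093·7/66 = 1/2 ✓
b·c²: 52968199/115160186·1 + (-7461475/690961116)·576/49 + 1641486/57580093·49/4356 = 1/3 ✓
b·Ac: (-7461475/690961116)·(-2) + 1641486/57580093·2351/462 = 1/6 ✓
b·c³: 52968199/115160186·1 + (-7461475/690961116)·(-13824/343) + 1641486/57580093·343/287496 = 142885989275/159612017796 ≠ 1/4 ⇒ order 3.
b·(c∘Ac): (-7461475/690961116)·48/7 + 1641486/57580093·2351/4356 = -20266589/345480558 ≠ 1/8
b·Ac²: (-7461475/690961116)·(-2) + 1641486/57580093·(-68359/3234) = -1405046837/2418363906 ≠ 1/12
b·A²c: 1641486/57580093·38/11 = 5670588/57580093 ≠ 1/24

3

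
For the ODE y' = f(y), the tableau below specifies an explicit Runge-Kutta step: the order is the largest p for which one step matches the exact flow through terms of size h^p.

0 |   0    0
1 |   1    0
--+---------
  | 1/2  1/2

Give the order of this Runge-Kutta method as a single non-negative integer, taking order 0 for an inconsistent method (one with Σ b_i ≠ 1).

2

b = (1/2, 1/2)
c = (0, 1)
Σ b_i: 1/2·1 + 1/2·1 = 1 ✓
b·c: 1/2·1 = 1/2 ✓; 2 stages ⇒ order 2.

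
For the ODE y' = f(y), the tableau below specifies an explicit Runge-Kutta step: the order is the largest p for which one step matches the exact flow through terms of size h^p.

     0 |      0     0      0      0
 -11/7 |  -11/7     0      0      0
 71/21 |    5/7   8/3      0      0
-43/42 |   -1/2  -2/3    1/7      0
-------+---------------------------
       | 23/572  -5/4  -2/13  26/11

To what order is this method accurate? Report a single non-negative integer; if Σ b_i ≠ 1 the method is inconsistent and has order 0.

b = (23/572, -5/4, -2/13, 26/11)
c = (0, -11/7, 71/21, -43/42)
Ac = (0, 0, -88/21, 75/49)
Σ b_i: 23/572·1 + (-5/4)·1 + (-2/13)·1 + 26/11·1 = 1 ✓
b·c: (-5/4)·(-11/7) + (-2/13)·71/21 + 26/11·(-43/42) = -3907/4004 ≠ 1/2 ⇒ order 1.

1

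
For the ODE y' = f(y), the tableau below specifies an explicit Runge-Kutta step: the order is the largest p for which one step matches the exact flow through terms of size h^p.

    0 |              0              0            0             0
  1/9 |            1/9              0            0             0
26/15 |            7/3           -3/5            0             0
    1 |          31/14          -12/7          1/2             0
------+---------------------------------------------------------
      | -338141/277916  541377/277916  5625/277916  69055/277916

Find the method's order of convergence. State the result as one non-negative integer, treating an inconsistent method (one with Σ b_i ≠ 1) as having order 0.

3

b = (-338141/277916, 541377/277916, 5625/277916, 69055/277916)
c = (0, 1/9, 26/15, 1)
Ac = (0, 0, -1/15, 71/105)
Σ b_i: (-338141/277916)·1 + 541377/277916·1 + 5625/277916·1 + 69055/277916·1 = 1 ✓
b·c: 541377/277916·1/9 + 5625/277916·26/15 + 69055/277916·1 = 1/2 ✓
b·c²: 541377/277916·1/81 + 5625/277916·676/225 + 69055/277916·1 = 1/3 ✓
b·Ac: 5625/277916·(-1/15) + 69055/277916·71/105 = 1/6 ✓
b·c³: 541377/277916·1/729 + 5625/277916·17576/3375 + 69055/277916·1 = 668864/1875933 ≠ 1/4 ⇒ order 3.
b·(c∘Ac): 5625/277916·(-26/225) + 69055/277916·71/105 = 138133/833748 ≠ 1/8
b·Ac²: 5625/277916·(-1/135) + 69055/277916·6998/4725 = 13801429/37518660 ≠ 1/12
b·A²c: 69055/277916·(-1/30) = -13811/1667496 ≠ 1/24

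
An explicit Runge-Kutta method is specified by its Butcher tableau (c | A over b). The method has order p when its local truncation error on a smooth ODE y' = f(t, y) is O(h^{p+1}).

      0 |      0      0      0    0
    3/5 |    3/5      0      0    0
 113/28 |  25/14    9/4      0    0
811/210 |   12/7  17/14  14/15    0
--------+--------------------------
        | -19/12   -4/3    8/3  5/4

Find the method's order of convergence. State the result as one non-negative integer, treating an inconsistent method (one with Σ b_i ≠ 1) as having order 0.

1

b = (-19/12, -4/3, 8/3, 5/4)
c = (0, 3/5, 113/28, 811/210)
Ac = (0, 0, 27/20, 472/105)
Σ b_i: (-19/12)·1 + (-4/3)·1 + 8/3·1 + 5/4·1 = 1 ✓
b·c: (-4/3)·3/5 + 8/3·113/28 + 5/4·811/210 = 4141/280 ≠ 1/2 ⇒ order 1.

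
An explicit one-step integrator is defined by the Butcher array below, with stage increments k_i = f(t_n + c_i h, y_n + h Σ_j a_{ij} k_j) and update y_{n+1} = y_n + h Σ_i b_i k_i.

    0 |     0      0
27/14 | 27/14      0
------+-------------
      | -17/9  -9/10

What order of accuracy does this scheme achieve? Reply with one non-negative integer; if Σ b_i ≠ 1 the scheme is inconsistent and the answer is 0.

b = (-17/9, -9/10)
c = (0, 27/14)
Σ b_i: (-17/9)·1 + (-9/10)·1 = -251/90 ≠ 1 ⇒ order 0.

0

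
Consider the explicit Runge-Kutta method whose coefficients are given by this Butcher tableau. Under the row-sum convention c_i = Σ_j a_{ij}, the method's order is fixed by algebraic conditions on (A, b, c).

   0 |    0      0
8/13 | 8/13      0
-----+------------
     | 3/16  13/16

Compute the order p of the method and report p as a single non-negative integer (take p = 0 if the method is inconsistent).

2

b = (3/16, 13/16)
c = (0, 8/13)
Σ b_i: 3/16·1 + 13/16·1 = 1 ✓
b·c: 13/16·8/13 = 1/2 ✓; 2 stages ⇒ order 2.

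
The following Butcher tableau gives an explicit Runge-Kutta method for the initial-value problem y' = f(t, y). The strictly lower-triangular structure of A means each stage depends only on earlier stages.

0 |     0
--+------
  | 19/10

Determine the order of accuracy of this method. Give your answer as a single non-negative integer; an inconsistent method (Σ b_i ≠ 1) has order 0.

0

b = (19/10)
c = (0)
Σ b_i: 19/10·1 = 19/10 ≠ 1 ⇒ order 0.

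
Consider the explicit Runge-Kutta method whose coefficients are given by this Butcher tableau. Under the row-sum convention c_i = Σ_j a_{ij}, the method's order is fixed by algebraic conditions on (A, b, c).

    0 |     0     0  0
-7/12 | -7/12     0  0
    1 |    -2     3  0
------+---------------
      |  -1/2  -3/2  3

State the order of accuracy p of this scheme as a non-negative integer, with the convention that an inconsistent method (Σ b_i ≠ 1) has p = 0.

b = (-1/2, -3/2, 3)
c = (0, -7/12, 1)
Ac = (0, 0, -7/4)
Σ b_i: (-1/2)·1 + (-3/2)·1 + 3·1 = 1 ✓
b·c: (-3/2)·(-7/12) + 3·1 = 31/8 ≠ 1/2 ⇒ order 1.

1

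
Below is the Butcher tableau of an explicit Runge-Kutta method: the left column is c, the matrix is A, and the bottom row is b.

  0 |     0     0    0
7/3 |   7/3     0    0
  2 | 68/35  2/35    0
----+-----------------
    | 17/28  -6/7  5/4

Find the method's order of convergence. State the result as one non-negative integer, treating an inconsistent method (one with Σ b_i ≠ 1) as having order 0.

b = (17/28, -6/7, 5/4)
c = (0, 7/3, 2)
Ac = (0, 0, 2/15)
Σ b_i: 17/28·1 + (-6/7)·1 + 5/4·1 = 1 ✓
b·c: (-6/7)·7/3 + 5/4·2 = 1/2 ✓
b·c²: (-6/7)·49/9 + 5/4·4 = 1/3 ✓
b·Ac: 5/4·2/15 = 1/6 ✓; 3 stages ⇒ order 3.

3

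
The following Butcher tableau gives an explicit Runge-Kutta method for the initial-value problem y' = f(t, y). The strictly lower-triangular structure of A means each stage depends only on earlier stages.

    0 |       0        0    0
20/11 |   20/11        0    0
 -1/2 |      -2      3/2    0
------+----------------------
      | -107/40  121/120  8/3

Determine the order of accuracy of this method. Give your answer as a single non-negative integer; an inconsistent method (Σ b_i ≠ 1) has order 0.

2

b = (-107/40, 121/120, 8/3)
c = (0, 20/11, -1/2)
Ac = (0, 0, 30/11)
Σ b_i: (-107/40)·1 + 121/120·1 + 8/3·1 = 1 ✓
b·c: 121/120·20/11 + 8/3·(-1/2) = 1/2 ✓
b·c²: 121/120·400/121 + 8/3·1/4 = 4 ≠ 1/3 ⇒ order 2.
b·Ac: 8/3·30/11 = 80/11 ≠ 1/6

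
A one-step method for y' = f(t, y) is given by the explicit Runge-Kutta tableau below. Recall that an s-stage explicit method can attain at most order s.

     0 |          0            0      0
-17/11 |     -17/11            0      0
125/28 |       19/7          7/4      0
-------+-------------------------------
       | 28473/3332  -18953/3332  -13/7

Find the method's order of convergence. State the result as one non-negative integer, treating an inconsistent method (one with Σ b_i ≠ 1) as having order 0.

2

b = (28473/3332, -18953/3332, -13/7)
c = (0, -17/11, 125/28)
Ac = (0, 0, -119/44)
Σ b_i: 28473/3332·1 + (-18953/3332)·1 + (-13/7)·1 = 1 ✓
b·c: (-18953/3332)·(-17/11) + (-13/7)·125/28 = 1/2 ✓
b·c²: (-18953/3332)·289/121 + (-13/7)·15625/784 = -3054523/60368 ≠ 1/3 ⇒ order 2.
b·Ac: (-13/7)·(-119/44) = 221/44 ≠ 1/6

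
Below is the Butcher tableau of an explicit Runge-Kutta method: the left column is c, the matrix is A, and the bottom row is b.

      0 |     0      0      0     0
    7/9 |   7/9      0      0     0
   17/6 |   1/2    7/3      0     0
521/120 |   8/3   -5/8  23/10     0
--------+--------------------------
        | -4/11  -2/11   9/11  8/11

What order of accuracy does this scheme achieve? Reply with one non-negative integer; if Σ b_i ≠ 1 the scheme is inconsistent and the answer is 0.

b = (-4/11, -2/11, 9/11, 8/11)
c = (0, 7/9, 17/6, 521/120)
Ac = (0, 0, 49/27, 2171/360)
Σ b_i: (-4/11)·1 + (-2/11)·1 + 9/11·1 + 8/11·1 = 1 ✓
b·c: (-2/11)·7/9 + 9/11·17/6 + 8/11·521/120 = 5281/990 ≠ 1/2 ⇒ order 1.

1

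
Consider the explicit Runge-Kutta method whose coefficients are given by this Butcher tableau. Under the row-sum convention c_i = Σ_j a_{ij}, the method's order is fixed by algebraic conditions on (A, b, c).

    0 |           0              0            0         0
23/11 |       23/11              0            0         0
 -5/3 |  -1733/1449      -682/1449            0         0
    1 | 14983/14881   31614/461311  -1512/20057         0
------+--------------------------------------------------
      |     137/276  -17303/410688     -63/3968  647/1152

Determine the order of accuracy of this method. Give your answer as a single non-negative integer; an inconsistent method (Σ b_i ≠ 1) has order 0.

4

b = (137/276, -17303/410688, -63/3968, 647/1152)
c = (0, 23/11, -5/3, 1)
Ac = (0, 0, -62/63, 174/647)
Σ b_i: 137/276·1 + (-17303/410688)·1 + (-63/3968)·1 + 647/1152·1 = 1 ✓
b·c: (-17303/410688)·23/11 + (-63/3968)·(-5/3) + 647/1152·1 = 1/2 ✓
b·c²: (-17303/410688)·529/121 + (-63/3968)·25/9 + 647/1152·1 = 1/3 ✓
b·Ac: (-63/3968)·(-62/63) + 647/1152·174/647 = 1/6 ✓
b·c³: (-17303/410688)·12167/1331 + (-63/3968)·(-125/27) + 647/1152·1 = 1/4 ✓
b·(c∘Ac): (-63/3968)·310/189 + 647/1152·174/647 = 1/8 ✓
b·Ac²: (-63/3968)·(-1426/693) + 647/1152·642/7117 = 1/12 ✓
b·A²c: 647/1152·48/647 = 1/24 ✓; 4 stages ⇒ order 4.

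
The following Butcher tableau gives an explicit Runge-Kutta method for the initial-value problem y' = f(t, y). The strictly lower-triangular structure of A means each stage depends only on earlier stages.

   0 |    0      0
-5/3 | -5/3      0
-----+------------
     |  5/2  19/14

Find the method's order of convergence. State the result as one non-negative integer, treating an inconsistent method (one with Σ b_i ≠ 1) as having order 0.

0

b = (5/2, 19/14)
c = (0, -5/3)
Σ b_i: 5/2·1 + 19/14·1 = 27/7 ≠ 1 ⇒ order 0.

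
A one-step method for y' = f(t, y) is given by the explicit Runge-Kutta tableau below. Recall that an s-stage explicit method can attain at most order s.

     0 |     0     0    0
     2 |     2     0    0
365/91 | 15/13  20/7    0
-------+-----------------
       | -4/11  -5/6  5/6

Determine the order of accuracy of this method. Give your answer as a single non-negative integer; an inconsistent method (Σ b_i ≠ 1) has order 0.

b = (-4/11, -5/6, 5/6)
c = (0, 2, 365/91)
Ac = (0, 0, 40/7)
Σ b_i: (-4/11)·1 + (-5/6)·1 + 5/6·1 = -4/11 ≠ 1 ⇒ order 0.

0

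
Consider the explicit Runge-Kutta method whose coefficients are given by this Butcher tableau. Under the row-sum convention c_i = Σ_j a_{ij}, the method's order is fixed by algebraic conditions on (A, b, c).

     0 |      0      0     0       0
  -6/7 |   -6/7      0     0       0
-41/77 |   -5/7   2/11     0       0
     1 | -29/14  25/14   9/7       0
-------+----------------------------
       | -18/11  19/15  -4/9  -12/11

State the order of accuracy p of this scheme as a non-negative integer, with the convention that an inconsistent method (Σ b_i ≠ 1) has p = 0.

b = (-18/11, 19/15, -4/9, -12/11)
c = (0, -6/7, -41/77, 1)
Ac = (0, 0, -12/77, -1194/539)
Σ b_i: (-18/11)·1 + 19/15·1 + (-4/9)·1 + (-12/11)·1 = -943/495 ≠ 1 ⇒ order 0.

0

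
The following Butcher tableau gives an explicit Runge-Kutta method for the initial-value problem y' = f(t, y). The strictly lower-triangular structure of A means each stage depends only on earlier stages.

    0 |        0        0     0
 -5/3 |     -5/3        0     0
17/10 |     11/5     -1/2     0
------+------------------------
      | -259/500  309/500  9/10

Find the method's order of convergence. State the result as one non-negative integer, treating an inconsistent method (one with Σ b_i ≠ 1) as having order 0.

b = (-259/500, 309/500, 9/10)
c = (0, -5/3, 17/10)
Ac = (0, 0, 5/6)
Σ b_i: (-259/500)·1 + 309/500·1 + 9/10·1 = 1 ✓
b·c: 309/500·(-5/3) + 9/10·17/10 = 1/2 ✓
b·c²: 309/500·25/9 + 9/10·289/100 = 12953/3000 ≠ 1/3 ⇒ order 2.
b·Ac: 9/10·5/6 = 3/4 ≠ 1/6

2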